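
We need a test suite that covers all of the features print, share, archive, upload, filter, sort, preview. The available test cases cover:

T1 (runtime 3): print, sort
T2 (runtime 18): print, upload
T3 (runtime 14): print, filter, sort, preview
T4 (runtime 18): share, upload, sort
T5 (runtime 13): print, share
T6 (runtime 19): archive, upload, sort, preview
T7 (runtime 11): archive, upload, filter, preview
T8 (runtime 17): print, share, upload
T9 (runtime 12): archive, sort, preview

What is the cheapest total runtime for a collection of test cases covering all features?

27

T1, T5, T7 cover every feature at runtime 3 + 13 + 11 = 27.
Any cover uses at least 3 test cases; among all covering selections none totals below 27.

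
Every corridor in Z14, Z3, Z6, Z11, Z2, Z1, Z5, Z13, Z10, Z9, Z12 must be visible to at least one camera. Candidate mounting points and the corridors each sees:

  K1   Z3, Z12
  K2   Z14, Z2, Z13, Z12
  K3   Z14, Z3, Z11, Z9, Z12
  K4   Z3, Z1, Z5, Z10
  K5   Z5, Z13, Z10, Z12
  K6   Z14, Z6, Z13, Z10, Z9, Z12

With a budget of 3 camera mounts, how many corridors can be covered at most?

10

Choosing K2, K3, K4 covers {Z14, Z3, Z11, Z2, Z1, Z5, Z13, Z10, Z9, Z12} — 10 corridors.
No choice of 3 camera mounts does better; here Z6 is left uncovered.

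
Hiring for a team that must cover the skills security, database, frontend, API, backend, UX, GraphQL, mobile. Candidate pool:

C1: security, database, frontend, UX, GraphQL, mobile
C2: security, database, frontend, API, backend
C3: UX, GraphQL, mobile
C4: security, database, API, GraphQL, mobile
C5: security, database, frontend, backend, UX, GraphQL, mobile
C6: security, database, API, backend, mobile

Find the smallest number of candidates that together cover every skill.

C1, C2 together cover {security, database, frontend, API, backend, UX, GraphQL, mobile} — every skill.
No single candidate contains all 8 skills, so 2 is optimal.

2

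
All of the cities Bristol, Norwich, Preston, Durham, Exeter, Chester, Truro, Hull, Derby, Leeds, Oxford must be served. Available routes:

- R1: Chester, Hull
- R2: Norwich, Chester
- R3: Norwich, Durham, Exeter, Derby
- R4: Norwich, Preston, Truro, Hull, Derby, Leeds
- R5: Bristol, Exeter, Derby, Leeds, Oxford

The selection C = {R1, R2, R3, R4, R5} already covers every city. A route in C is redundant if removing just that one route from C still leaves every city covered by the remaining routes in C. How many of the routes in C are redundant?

2

Drop R1: the rest still cover every city — redundant.
Drop R2: the rest still cover every city — redundant.
Drop R3: Durham uncovered — not redundant.
Drop R4: Preston, Truro uncovered — not redundant.
Drop R5: Bristol, Oxford uncovered — not redundant.
2 redundant: R1, R2.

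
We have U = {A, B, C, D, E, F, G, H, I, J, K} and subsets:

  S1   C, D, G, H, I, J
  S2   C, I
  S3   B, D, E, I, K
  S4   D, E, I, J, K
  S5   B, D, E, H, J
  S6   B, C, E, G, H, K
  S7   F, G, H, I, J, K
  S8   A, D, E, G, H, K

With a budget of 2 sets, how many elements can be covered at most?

9

Choosing S1, S3 covers {B, C, D, E, G, H, I, J, K} — 9 elements.
No choice of 2 sets does better; here A, F are left uncovered.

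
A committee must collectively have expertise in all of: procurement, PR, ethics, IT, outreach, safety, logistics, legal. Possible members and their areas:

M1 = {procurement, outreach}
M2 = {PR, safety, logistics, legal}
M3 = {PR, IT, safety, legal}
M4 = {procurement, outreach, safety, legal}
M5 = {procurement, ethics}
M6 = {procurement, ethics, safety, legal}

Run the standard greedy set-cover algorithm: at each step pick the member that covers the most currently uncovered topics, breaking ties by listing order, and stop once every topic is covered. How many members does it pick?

4

Pick 1: M2 covers 4 new topics (PR, safety, logistics, legal).
Pick 2: M1 covers 2 new topics (procurement, outreach).
Pick 3: M3 covers 1 new topics (IT).
Pick 4: M5 covers 1 new topics (ethics).
Greedy uses 4 members.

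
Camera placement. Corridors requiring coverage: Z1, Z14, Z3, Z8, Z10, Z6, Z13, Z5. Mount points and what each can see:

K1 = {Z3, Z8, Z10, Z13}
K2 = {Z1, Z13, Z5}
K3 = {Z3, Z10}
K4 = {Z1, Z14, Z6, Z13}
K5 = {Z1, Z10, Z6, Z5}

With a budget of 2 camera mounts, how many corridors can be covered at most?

Choosing K1, K4 covers {Z1, Z14, Z3, Z8, Z10, Z6, Z13} — 7 corridors.
No choice of 2 camera mounts does better; here Z5 is left uncovered.

7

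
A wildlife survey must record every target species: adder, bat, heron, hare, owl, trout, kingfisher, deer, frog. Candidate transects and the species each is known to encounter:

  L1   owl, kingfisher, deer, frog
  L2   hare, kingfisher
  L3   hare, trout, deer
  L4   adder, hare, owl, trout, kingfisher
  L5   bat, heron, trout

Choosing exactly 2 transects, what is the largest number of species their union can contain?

Choosing L1, L4 covers {adder, hare, owl, trout, kingfisher, deer, frog} — 7 species.
No choice of 2 transects does better; here bat, heron are left uncovered.

7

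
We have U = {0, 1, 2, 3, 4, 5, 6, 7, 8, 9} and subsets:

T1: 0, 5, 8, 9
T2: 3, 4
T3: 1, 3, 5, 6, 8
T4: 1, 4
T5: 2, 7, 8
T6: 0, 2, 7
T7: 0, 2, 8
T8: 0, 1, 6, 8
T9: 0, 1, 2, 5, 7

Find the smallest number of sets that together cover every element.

4

T1, T2, T3, T5 together cover {0, 1, 2, 3, 4, 5, 6, 7, 8, 9} — every element.
No 3 of the 9 sets cover everything (all 84 triples fall short), so 4 is minimum.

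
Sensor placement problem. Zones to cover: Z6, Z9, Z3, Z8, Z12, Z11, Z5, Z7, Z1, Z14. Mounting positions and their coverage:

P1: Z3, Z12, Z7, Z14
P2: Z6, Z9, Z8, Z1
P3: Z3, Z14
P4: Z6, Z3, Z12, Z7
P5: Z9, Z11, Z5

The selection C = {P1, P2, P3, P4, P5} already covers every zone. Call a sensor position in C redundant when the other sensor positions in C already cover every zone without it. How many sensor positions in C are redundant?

Drop P1: the rest still cover every zone — redundant.
Drop P2: Z8, Z1 uncovered — not redundant.
Drop P3: the rest still cover every zone — redundant.
Drop P4: the rest still cover every zone — redundant.
Drop P5: Z11, Z5 uncovered — not redundant.
3 redundant: P1, P3, P4.

3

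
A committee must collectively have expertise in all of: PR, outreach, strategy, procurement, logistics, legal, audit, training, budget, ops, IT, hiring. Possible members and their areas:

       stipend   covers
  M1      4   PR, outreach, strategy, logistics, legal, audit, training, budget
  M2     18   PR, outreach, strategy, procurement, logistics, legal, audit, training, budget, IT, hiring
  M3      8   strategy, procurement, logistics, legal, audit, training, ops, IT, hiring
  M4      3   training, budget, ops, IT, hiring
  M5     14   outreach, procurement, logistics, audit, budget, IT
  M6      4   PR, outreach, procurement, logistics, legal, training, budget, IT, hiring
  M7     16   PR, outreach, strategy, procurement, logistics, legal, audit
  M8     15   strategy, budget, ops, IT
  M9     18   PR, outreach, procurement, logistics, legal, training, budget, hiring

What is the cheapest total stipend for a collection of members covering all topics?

11

M1, M4, M6 cover every topic at stipend 4 + 3 + 4 = 11.
Any cover uses at least 2 members; among all covering selections none totals below 11.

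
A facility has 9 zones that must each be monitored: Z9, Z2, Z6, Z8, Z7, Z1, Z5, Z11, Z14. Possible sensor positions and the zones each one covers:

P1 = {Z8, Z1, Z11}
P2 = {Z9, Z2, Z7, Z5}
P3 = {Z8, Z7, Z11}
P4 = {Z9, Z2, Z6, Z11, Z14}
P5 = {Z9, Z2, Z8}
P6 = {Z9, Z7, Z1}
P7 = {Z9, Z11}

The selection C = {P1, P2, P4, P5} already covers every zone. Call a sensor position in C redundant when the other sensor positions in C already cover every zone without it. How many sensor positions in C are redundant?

Drop P1: Z1 uncovered — not redundant.
Drop P2: Z7, Z5 uncovered — not redundant.
Drop P4: Z6, Z14 uncovered — not redundant.
Drop P5: the rest still cover every zone — redundant.
1 redundant: P5.

1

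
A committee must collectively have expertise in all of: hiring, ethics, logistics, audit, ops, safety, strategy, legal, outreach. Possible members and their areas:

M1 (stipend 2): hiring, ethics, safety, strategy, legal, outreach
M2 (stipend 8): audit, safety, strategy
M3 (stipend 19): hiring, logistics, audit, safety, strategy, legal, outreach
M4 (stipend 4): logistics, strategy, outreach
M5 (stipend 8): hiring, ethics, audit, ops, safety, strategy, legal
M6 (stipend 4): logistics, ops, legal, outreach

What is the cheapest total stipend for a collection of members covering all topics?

M4, M5 cover every topic at stipend 4 + 8 = 12.
Any cover uses at least 2 members; among all covering selections none totals below 12.
Greedy by coverage-per-stipend would pick M1, M6, M2 for 14 — worse than the optimum 12.

12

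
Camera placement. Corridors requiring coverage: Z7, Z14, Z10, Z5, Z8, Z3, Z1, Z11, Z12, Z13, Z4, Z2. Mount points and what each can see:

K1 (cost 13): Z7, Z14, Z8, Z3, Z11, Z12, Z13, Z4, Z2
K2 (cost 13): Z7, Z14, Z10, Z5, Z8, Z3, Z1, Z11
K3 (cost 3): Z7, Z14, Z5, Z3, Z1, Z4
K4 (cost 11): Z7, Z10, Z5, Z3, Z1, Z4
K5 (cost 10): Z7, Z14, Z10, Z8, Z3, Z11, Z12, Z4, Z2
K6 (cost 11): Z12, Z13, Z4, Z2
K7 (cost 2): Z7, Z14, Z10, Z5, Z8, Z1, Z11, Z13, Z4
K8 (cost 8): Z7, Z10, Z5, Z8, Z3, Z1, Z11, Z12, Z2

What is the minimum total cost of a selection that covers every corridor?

K7, K8 cover every corridor at cost 2 + 8 = 10.
Any cover uses at least 2 camera mounts; among all covering selections none totals below 10.

10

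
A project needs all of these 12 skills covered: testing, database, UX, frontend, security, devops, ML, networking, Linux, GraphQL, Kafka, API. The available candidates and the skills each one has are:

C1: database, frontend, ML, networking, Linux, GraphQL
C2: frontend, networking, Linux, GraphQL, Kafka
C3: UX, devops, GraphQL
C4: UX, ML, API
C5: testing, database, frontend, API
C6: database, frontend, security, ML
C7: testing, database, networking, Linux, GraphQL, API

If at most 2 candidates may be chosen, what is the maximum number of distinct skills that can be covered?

Choosing C6, C7 covers {testing, database, frontend, security, ML, networking, Linux, GraphQL, API} — 9 skills.
No choice of 2 candidates does better; here UX, devops, Kafka are left uncovered.

9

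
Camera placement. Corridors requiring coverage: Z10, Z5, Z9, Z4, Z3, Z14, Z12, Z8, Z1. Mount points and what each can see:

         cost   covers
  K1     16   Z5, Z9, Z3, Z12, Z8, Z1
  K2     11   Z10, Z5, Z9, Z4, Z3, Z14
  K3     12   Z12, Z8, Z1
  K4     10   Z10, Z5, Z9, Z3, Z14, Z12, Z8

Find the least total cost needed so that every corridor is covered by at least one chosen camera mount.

23

K2, K3 cover every corridor at cost 11 + 12 = 23.
Any cover uses at least 2 camera mounts; among all covering selections none totals below 23.
Greedy by coverage-per-cost would pick K4, K2, K3 for 33 — worse than the optimum 23.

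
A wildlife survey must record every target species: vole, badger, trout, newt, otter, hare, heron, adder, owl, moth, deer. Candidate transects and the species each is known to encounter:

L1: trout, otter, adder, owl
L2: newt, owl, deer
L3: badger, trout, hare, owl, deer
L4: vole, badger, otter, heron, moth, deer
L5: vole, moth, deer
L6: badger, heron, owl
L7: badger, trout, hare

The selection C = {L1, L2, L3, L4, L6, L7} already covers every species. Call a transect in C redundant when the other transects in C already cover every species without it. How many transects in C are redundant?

3

Drop L1: adder uncovered — not redundant.
Drop L2: newt uncovered — not redundant.
Drop L3: the rest still cover every species — redundant.
Drop L4: vole, moth uncovered — not redundant.
Drop L6: the rest still cover every species — redundant.
Drop L7: the rest still cover every species — redundant.
3 redundant: L3, L6, L7.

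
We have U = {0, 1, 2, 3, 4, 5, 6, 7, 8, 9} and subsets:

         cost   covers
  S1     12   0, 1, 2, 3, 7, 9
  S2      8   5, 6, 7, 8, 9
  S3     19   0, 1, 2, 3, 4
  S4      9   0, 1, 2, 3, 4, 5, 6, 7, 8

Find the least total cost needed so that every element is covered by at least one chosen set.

S2, S4 cover every element at cost 8 + 9 = 17.
Any cover uses at least 2 sets; among all covering selections none totals below 17.

17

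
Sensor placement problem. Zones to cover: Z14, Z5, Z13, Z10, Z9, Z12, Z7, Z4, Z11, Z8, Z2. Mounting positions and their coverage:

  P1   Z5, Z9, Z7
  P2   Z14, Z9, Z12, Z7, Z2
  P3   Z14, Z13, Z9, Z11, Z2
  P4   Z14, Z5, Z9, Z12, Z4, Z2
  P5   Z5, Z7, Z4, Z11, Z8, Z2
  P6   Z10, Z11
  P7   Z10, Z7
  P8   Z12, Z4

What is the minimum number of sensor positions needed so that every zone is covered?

P2, P3, P5, P6 together cover {Z14, Z5, Z13, Z10, Z9, Z12, Z7, Z4, Z11, Z8, Z2} — every zone.
No 3 of the 8 sensor positions cover everything (all 56 triples fall short), so 4 is minimum.

4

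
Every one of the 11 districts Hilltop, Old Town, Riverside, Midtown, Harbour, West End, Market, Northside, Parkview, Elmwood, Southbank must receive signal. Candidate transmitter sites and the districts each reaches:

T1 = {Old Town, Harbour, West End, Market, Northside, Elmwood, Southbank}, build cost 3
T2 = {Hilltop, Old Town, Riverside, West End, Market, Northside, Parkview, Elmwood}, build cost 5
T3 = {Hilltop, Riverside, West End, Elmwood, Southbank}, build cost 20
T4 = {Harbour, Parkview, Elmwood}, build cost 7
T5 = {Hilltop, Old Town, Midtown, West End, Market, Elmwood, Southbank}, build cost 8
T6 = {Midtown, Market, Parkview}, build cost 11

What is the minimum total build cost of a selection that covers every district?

T1, T2, T5 cover every district at build cost 3 + 5 + 8 = 16.
Any cover uses at least 3 transmitter sites; among all covering selections none totals below 16.

16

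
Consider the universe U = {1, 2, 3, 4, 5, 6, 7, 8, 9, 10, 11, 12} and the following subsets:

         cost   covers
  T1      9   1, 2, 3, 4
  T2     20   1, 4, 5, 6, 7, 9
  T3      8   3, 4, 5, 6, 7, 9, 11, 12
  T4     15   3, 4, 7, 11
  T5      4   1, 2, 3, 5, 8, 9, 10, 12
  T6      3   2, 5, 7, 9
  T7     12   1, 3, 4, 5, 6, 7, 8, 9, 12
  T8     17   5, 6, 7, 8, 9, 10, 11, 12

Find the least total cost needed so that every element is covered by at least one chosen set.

T3, T5 cover every element at cost 8 + 4 = 12.
Any cover uses at least 2 sets; among all covering selections none totals below 12.

12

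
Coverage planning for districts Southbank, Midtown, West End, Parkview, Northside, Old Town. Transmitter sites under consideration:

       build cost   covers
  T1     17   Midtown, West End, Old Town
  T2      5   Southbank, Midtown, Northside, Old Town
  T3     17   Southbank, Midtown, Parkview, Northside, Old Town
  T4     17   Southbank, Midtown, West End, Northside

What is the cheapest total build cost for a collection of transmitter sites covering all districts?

34

T1, T3 cover every district at build cost 17 + 17 = 34.
Any cover uses at least 2 transmitter sites; among all covering selections none totals below 34.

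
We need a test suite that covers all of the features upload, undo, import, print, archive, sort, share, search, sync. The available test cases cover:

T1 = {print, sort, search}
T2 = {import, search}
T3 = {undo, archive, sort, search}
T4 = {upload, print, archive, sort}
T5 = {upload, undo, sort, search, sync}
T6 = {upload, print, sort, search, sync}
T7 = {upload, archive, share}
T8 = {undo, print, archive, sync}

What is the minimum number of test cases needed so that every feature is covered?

T1, T2, T5, T7 together cover {upload, undo, import, print, archive, sort, share, search, sync} — every feature.
No 3 of the 8 test cases cover everything (all 56 triples fall short), so 4 is minimum.

4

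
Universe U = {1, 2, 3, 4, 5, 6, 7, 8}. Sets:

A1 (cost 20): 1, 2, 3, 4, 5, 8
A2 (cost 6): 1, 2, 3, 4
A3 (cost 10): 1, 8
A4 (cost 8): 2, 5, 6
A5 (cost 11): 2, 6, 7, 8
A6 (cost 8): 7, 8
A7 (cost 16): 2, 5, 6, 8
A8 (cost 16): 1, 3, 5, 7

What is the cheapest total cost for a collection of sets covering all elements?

22

A2, A4, A6 cover every element at cost 6 + 8 + 8 = 22.
Any cover uses at least 2 sets; among all covering selections none totals below 22.
Greedy by coverage-per-cost would pick A2, A5, A4 for 25 — worse than the optimum 22.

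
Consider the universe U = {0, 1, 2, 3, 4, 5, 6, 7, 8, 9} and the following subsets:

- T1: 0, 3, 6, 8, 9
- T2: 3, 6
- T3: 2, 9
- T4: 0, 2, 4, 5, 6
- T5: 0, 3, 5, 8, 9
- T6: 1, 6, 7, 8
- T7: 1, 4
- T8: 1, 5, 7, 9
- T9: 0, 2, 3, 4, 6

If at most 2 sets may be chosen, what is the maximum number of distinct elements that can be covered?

9

Choosing T8, T9 covers {0, 1, 2, 3, 4, 5, 6, 7, 9} — 9 elements.
No choice of 2 sets does better; here 8 is left uncovered.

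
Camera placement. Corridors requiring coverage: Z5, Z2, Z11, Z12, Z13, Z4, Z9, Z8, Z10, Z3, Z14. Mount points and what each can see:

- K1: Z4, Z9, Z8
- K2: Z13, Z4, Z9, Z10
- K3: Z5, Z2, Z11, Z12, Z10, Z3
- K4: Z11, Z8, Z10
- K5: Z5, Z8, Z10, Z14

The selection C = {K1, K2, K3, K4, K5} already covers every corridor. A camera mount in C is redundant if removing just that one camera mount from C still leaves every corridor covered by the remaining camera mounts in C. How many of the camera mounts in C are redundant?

Drop K1: the rest still cover every corridor — redundant.
Drop K2: Z13 uncovered — not redundant.
Drop K3: Z2, Z12, Z3 uncovered — not redundant.
Drop K4: the rest still cover every corridor — redundant.
Drop K5: Z14 uncovered — not redundant.
2 redundant: K1, K4.

2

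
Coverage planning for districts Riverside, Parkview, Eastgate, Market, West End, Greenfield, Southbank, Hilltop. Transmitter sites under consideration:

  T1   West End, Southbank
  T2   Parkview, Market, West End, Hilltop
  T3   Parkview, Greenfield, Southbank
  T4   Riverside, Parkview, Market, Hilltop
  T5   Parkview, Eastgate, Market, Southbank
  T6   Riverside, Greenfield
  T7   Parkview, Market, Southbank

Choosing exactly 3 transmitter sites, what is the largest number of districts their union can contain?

Choosing T2, T5, T6 covers {Riverside, Parkview, Eastgate, Market, West End, Greenfield, Southbank, Hilltop} — 8 districts.
That is all 8 districts.

8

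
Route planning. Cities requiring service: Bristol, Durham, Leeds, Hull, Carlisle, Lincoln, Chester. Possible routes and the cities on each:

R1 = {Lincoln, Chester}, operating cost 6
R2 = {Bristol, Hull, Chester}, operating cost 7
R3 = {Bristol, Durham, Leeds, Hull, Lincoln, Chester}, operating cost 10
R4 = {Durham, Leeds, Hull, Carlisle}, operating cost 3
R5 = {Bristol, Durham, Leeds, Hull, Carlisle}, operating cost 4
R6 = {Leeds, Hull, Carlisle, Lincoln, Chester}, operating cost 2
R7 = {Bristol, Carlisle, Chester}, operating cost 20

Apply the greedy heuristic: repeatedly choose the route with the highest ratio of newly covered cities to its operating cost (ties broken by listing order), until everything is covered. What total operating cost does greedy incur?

6

Pick 1: R6 adds 5 new (Leeds, Hull, Carlisle, Lincoln, Chester) at operating cost 2 (ratio 5/2).
Pick 2: R5 adds 2 new (Bristol, Durham) at operating cost 4 (ratio 2/4).
Greedy total operating cost: 2 + 4 = 6.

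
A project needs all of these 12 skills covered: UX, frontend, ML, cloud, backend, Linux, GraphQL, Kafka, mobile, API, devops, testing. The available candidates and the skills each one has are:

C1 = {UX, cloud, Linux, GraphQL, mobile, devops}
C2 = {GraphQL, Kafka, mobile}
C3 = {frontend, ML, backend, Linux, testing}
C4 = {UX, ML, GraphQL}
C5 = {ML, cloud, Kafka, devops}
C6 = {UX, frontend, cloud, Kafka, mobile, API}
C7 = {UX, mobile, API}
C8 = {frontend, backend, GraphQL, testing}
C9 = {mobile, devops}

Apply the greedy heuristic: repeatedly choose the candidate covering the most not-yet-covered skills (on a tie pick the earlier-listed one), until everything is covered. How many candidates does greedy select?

3

Pick 1: C1 covers 6 new skills (UX, cloud, Linux, GraphQL, mobile, devops).
Pick 2: C3 covers 4 new skills (frontend, ML, backend, testing).
Pick 3: C6 covers 2 new skills (Kafka, API).
Greedy uses 3 candidates.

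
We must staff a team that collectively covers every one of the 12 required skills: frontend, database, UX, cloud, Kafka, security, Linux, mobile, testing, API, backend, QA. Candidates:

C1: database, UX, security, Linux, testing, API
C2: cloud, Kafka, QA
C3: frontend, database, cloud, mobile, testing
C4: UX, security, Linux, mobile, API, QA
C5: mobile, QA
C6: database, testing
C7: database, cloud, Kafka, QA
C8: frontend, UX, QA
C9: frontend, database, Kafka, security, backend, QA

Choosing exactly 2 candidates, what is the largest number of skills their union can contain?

Choosing C1, C9 covers {frontend, database, UX, Kafka, security, Linux, testing, API, backend, QA} — 10 skills.
No choice of 2 candidates does better; here cloud, mobile are left uncovered.

10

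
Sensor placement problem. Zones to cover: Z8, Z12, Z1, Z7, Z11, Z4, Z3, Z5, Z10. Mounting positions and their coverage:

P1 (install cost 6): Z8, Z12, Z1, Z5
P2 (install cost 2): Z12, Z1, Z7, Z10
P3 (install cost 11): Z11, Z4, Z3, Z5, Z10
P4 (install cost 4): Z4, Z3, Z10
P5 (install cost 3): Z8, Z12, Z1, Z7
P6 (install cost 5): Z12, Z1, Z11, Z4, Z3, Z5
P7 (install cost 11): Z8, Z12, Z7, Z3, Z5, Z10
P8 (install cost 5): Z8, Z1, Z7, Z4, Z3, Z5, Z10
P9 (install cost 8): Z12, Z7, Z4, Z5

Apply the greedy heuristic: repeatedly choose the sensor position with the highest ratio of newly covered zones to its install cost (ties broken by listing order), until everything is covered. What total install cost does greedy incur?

Pick 1: P2 adds 4 new (Z12, Z1, Z7, Z10) at install cost 2 (ratio 4/2).
Pick 2: P6 adds 4 new (Z11, Z4, Z3, Z5) at install cost 5 (ratio 4/5).
Pick 3: P5 adds 1 new (Z8) at install cost 3 (ratio 1/3).
Greedy total install cost: 2 + 5 + 3 = 10.

10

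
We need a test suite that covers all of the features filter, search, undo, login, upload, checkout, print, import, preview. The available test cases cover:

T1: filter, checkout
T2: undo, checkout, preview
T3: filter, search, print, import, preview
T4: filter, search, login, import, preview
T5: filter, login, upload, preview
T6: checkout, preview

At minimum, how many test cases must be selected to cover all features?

3

T2, T3, T5 together cover {filter, search, undo, login, upload, checkout, print, import, preview} — every feature.
No 2 of the 6 test cases cover everything (all 15 pairs fall short), so 3 is minimum.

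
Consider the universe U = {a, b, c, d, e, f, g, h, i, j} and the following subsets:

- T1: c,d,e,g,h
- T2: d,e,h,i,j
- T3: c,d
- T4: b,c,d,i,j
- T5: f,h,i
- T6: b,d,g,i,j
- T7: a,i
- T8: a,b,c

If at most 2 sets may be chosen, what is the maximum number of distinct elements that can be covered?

Choosing T1, T4 covers {b, c, d, e, g, h, i, j} — 8 elements.
No choice of 2 sets does better; here a, f are left uncovered.

8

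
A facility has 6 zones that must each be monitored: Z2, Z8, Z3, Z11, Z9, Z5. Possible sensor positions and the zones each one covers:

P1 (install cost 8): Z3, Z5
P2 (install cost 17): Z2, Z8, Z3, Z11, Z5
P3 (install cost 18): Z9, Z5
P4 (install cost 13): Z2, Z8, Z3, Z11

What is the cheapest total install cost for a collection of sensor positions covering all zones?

31

P3, P4 cover every zone at install cost 18 + 13 = 31.
Any cover uses at least 2 sensor positions; among all covering selections none totals below 31.
Greedy by coverage-per-install cost would pick P4, P1, P3 for 39 — worse than the optimum 31.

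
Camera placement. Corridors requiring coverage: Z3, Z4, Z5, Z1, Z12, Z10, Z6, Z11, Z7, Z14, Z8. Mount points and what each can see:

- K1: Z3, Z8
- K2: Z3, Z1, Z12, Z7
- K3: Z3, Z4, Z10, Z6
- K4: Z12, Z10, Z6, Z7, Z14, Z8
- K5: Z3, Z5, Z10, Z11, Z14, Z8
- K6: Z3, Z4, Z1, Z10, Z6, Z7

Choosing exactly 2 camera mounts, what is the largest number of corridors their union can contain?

10

Choosing K5, K6 covers {Z3, Z4, Z5, Z1, Z10, Z6, Z11, Z7, Z14, Z8} — 10 corridors.
No choice of 2 camera mounts does better; here Z12 is left uncovered.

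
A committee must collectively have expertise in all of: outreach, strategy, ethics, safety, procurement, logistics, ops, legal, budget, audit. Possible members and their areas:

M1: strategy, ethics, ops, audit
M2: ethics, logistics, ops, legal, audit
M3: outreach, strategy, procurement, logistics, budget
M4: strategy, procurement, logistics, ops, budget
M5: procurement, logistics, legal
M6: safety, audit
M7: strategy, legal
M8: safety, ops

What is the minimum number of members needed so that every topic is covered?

M2, M3, M6 together cover {outreach, strategy, ethics, safety, procurement, logistics, ops, legal, budget, audit} — every topic.
No 2 of the 8 members cover everything (all 28 pairs fall short), so 3 is minimum.

3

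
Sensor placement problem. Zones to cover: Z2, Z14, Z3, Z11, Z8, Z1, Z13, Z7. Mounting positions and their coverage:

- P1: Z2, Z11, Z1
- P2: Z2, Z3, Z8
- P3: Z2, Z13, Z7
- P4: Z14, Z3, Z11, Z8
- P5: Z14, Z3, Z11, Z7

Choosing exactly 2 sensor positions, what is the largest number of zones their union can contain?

7

Choosing P3, P4 covers {Z2, Z14, Z3, Z11, Z8, Z13, Z7} — 7 zones.
No choice of 2 sensor positions does better; here Z1 is left uncovered.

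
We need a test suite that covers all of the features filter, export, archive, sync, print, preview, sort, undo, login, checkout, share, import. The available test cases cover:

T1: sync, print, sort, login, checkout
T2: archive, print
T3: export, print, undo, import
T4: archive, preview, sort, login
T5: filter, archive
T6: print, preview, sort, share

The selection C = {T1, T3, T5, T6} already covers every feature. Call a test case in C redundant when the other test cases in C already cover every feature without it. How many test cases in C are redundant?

0

Drop T1: sync, login, checkout uncovered — not redundant.
Drop T3: export, undo, import uncovered — not redundant.
Drop T5: filter, archive uncovered — not redundant.
Drop T6: preview, share uncovered — not redundant.
None of the test cases in C is redundant.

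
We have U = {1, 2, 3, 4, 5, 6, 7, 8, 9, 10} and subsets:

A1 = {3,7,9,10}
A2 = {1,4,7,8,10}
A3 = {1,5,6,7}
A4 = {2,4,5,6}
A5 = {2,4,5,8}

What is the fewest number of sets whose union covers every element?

A1, A2, A4 together cover {1, 2, 3, 4, 5, 6, 7, 8, 9, 10} — every element.
No 2 of the 5 sets cover everything (all 10 pairs fall short), so 3 is minimum.

3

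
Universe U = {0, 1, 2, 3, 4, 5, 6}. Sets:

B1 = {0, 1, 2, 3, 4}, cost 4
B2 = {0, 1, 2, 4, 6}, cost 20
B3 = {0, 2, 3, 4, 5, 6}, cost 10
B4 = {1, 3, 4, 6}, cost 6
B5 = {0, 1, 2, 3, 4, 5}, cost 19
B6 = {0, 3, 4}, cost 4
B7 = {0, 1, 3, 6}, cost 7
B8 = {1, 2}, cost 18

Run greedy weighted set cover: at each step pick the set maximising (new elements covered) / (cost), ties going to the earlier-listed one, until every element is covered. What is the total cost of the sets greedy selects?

Pick 1: B1 adds 5 new (0, 1, 2, 3, 4) at cost 4 (ratio 5/4).
Pick 2: B3 adds 2 new (5, 6) at cost 10 (ratio 2/10).
Greedy total cost: 4 + 10 = 14.

14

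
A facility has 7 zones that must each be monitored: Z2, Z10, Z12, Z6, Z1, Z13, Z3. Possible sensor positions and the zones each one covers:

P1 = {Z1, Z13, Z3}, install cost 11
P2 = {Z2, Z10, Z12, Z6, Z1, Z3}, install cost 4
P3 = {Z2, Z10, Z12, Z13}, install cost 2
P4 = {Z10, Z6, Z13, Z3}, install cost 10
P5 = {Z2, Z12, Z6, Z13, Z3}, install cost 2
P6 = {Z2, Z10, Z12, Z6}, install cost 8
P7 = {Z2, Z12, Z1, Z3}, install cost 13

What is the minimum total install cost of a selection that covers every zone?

P2, P3 cover every zone at install cost 4 + 2 = 6.
Any cover uses at least 2 sensor positions; among all covering selections none totals below 6.

6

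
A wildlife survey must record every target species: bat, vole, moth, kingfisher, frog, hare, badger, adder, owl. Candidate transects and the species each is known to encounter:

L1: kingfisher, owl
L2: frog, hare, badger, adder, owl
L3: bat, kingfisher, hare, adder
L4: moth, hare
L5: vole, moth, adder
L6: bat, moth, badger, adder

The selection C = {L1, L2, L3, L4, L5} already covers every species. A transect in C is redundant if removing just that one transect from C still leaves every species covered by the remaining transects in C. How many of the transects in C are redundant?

Drop L1: the rest still cover every species — redundant.
Drop L2: frog, badger uncovered — not redundant.
Drop L3: bat uncovered — not redundant.
Drop L4: the rest still cover every species — redundant.
Drop L5: vole uncovered — not redundant.
2 redundant: L1, L4.

2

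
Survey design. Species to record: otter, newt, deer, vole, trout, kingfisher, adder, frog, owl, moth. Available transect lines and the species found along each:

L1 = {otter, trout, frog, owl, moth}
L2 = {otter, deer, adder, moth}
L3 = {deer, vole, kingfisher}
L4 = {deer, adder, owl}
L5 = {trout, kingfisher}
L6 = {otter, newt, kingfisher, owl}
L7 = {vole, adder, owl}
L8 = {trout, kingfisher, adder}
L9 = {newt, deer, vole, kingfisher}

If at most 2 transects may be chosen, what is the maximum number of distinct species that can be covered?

9

Choosing L1, L9 covers {otter, newt, deer, vole, trout, kingfisher, frog, owl, moth} — 9 species.
No choice of 2 transects does better; here adder is left uncovered.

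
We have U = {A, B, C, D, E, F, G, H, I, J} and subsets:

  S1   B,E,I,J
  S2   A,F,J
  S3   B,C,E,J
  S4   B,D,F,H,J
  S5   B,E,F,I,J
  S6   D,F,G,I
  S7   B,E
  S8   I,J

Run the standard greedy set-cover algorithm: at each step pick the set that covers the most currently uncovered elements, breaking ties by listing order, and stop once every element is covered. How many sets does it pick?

5

Pick 1: S4 covers 5 new elements (B, D, F, H, J).
Pick 2: S1 covers 2 new elements (E, I).
Pick 3: S2 covers 1 new elements (A).
Pick 4: S3 covers 1 new elements (C).
Pick 5: S6 covers 1 new elements (G).
Greedy uses 5 sets. (The true minimum is 4.)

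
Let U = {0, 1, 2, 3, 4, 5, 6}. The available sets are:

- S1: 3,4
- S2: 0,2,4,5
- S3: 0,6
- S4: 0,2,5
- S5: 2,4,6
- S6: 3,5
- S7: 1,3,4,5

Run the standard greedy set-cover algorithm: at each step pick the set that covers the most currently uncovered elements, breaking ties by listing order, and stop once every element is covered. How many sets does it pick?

3

Pick 1: S2 covers 4 new elements (0, 2, 4, 5).
Pick 2: S7 covers 2 new elements (1, 3).
Pick 3: S3 covers 1 new elements (6).
Greedy uses 3 sets.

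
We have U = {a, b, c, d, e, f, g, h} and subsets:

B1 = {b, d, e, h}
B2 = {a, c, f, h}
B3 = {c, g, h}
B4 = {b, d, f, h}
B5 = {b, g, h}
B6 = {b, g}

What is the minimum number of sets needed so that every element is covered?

B1, B2, B3 together cover {a, b, c, d, e, f, g, h} — every element.
No 2 of the 6 sets cover everything (all 15 pairs fall short), so 3 is minimum.

3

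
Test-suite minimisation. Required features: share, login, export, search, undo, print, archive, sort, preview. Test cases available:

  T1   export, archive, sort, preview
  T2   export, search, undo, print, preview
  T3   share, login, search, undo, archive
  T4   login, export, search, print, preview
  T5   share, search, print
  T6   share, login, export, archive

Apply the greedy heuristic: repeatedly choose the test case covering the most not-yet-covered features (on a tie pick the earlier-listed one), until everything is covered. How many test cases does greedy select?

3

Pick 1: T2 covers 5 new features (export, search, undo, print, preview).
Pick 2: T3 covers 3 new features (share, login, archive).
Pick 3: T1 covers 1 new features (sort).
Greedy uses 3 test cases.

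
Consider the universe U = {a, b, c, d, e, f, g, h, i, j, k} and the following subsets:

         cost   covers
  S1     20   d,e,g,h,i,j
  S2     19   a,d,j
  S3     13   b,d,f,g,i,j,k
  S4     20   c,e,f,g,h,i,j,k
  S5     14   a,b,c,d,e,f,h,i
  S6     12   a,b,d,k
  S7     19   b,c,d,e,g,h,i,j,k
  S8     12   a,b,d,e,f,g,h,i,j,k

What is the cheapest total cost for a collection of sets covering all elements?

26

S5, S8 cover every element at cost 14 + 12 = 26.
Any cover uses at least 2 sets; among all covering selections none totals below 26.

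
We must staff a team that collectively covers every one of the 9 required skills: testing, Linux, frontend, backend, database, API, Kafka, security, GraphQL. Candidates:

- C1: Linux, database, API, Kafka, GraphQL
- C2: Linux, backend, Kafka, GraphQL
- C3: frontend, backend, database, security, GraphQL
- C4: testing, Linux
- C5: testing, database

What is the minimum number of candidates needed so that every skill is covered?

3

C1, C3, C4 together cover {testing, Linux, frontend, backend, database, API, Kafka, security, GraphQL} — every skill.
No 2 of the 5 candidates cover everything (all 10 pairs fall short), so 3 is minimum.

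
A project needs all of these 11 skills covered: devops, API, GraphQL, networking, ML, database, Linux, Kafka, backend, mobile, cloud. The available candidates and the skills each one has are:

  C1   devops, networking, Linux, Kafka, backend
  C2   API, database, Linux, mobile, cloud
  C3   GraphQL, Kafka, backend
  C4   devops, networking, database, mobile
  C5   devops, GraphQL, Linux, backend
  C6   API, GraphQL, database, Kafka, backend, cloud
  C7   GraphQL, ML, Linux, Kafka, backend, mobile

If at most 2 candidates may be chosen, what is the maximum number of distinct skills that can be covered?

9

Choosing C1, C2 covers {devops, API, networking, database, Linux, Kafka, backend, mobile, cloud} — 9 skills.
No choice of 2 candidates does better; here GraphQL, ML are left uncovered.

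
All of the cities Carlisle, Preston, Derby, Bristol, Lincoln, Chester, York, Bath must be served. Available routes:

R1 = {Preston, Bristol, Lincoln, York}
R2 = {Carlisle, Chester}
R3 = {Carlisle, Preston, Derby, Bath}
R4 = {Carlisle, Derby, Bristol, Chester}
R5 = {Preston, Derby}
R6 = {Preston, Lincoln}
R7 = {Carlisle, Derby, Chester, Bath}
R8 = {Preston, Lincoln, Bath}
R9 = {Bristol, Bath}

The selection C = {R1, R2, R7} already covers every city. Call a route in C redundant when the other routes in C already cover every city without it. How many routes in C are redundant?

1

Drop R1: Preston, Bristol, Lincoln, York uncovered — not redundant.
Drop R2: the rest still cover every city — redundant.
Drop R7: Derby, Bath uncovered — not redundant.
1 redundant: R2.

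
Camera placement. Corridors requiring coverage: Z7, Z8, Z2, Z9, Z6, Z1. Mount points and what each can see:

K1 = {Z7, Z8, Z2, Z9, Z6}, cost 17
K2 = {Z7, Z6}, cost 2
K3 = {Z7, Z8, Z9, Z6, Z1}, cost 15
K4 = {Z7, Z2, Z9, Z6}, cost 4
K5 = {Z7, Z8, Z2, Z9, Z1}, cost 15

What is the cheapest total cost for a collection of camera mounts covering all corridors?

K2, K5 cover every corridor at cost 2 + 15 = 17.
Any cover uses at least 2 camera mounts; among all covering selections none totals below 17.
Greedy by coverage-per-cost would pick K2, K4, K3 for 21 — worse than the optimum 17.

17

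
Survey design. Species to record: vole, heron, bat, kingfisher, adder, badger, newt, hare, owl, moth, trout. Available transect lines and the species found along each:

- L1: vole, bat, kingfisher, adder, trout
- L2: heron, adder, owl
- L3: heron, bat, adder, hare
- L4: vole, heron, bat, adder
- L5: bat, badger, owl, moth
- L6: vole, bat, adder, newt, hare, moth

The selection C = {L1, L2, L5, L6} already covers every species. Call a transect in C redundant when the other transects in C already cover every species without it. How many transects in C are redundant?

0

Drop L1: kingfisher, trout uncovered — not redundant.
Drop L2: heron uncovered — not redundant.
Drop L5: badger uncovered — not redundant.
Drop L6: newt, hare uncovered — not redundant.
None of the transects in C is redundant.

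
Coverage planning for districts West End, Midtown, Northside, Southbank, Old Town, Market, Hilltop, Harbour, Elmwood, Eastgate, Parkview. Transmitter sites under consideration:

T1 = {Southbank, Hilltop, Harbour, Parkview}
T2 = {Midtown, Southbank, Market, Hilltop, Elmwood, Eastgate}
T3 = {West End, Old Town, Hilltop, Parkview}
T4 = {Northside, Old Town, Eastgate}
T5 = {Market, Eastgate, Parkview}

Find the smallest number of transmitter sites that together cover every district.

4

T1, T2, T3, T4 together cover {West End, Midtown, Northside, Southbank, Old Town, Market, Hilltop, Harbour, Elmwood, Eastgate, Parkview} — every district.
No 3 of the 5 transmitter sites cover everything (all 10 triples fall short), so 4 is minimum.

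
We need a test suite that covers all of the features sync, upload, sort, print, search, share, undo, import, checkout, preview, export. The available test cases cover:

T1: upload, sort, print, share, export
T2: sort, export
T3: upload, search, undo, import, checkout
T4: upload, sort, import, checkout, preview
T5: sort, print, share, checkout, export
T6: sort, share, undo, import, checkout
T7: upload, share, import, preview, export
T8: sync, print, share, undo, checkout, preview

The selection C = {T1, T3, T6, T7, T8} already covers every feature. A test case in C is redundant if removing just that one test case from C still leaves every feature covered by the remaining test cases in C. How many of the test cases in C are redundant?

Drop T1: the rest still cover every feature — redundant.
Drop T3: search uncovered — not redundant.
Drop T6: the rest still cover every feature — redundant.
Drop T7: the rest still cover every feature — redundant.
Drop T8: sync uncovered — not redundant.
3 redundant: T1, T6, T7.

3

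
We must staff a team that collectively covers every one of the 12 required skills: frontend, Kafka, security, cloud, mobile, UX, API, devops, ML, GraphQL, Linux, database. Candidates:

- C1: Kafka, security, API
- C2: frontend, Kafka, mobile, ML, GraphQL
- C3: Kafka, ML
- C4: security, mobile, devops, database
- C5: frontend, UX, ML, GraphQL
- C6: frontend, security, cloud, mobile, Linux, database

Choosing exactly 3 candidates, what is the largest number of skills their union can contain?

Choosing C1, C5, C6 covers {frontend, Kafka, security, cloud, mobile, UX, API, ML, GraphQL, Linux, database} — 11 skills.
No choice of 3 candidates does better; here devops is left uncovered.

11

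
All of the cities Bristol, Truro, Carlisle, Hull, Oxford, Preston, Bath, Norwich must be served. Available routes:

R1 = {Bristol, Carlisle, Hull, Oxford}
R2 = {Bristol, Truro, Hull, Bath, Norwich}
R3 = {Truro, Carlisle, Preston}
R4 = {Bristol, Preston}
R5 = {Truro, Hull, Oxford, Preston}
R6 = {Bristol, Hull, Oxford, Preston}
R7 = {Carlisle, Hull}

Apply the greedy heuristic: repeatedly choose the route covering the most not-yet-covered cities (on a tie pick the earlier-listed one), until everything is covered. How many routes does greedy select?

3

Pick 1: R2 covers 5 new cities (Bristol, Truro, Hull, Bath, Norwich).
Pick 2: R1 covers 2 new cities (Carlisle, Oxford).
Pick 3: R3 covers 1 new cities (Preston).
Greedy uses 3 routes.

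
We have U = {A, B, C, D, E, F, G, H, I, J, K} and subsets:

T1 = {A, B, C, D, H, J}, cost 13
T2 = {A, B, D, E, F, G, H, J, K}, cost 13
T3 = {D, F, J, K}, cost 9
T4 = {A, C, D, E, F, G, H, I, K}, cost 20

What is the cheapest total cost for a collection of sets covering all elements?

T1, T4 cover every element at cost 13 + 20 = 33.
Any cover uses at least 2 sets; among all covering selections none totals below 33.

33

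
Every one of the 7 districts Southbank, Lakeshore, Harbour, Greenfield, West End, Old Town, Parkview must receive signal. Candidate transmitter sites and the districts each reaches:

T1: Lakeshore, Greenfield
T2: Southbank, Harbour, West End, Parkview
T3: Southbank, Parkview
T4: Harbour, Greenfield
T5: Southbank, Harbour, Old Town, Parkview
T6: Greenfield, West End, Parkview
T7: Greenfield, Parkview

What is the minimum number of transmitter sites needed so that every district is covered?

T1, T2, T5 together cover {Southbank, Lakeshore, Harbour, Greenfield, West End, Old Town, Parkview} — every district.
No 2 of the 7 transmitter sites cover everything (all 21 pairs fall short), so 3 is minimum.

3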